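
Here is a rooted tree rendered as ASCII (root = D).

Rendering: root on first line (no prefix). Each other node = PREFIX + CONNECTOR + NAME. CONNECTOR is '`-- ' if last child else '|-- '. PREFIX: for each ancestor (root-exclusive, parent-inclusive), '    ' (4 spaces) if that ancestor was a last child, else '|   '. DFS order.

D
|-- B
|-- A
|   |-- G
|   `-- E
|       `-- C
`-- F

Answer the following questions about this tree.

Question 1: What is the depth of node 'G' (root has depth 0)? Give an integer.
Path from root to G: D -> A -> G
Depth = number of edges = 2

Answer: 2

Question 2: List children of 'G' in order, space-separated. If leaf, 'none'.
Node G's children (from adjacency): (leaf)

Answer: none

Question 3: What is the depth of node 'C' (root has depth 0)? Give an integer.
Answer: 3

Derivation:
Path from root to C: D -> A -> E -> C
Depth = number of edges = 3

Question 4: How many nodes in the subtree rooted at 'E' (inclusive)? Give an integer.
Answer: 2

Derivation:
Subtree rooted at E contains: C, E
Count = 2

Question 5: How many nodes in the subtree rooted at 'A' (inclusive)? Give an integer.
Subtree rooted at A contains: A, C, E, G
Count = 4

Answer: 4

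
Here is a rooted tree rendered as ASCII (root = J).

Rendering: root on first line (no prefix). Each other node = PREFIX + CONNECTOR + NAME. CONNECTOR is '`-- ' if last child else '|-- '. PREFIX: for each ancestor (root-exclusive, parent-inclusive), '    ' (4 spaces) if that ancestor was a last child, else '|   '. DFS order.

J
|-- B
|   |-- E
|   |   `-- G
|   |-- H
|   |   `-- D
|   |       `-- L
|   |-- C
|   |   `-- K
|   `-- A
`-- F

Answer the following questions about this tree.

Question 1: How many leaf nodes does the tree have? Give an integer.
Leaves (nodes with no children): A, F, G, K, L

Answer: 5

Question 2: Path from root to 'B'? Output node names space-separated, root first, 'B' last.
Walk down from root: J -> B

Answer: J B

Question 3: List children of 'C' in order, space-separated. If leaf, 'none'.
Node C's children (from adjacency): K

Answer: K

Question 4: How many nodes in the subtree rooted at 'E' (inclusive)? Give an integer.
Answer: 2

Derivation:
Subtree rooted at E contains: E, G
Count = 2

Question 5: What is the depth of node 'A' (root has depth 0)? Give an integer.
Answer: 2

Derivation:
Path from root to A: J -> B -> A
Depth = number of edges = 2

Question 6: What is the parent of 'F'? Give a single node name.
Answer: J

Derivation:
Scan adjacency: F appears as child of J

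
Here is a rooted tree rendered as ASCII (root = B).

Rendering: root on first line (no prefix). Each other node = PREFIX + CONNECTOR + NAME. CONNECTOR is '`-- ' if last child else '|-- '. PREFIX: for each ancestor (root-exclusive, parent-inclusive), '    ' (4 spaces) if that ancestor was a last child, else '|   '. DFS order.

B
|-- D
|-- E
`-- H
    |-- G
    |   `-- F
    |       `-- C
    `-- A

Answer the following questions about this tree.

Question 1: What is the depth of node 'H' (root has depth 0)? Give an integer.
Answer: 1

Derivation:
Path from root to H: B -> H
Depth = number of edges = 1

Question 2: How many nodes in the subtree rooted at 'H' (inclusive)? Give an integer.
Answer: 5

Derivation:
Subtree rooted at H contains: A, C, F, G, H
Count = 5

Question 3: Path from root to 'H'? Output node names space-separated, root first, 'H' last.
Answer: B H

Derivation:
Walk down from root: B -> H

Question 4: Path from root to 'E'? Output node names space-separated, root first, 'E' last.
Walk down from root: B -> E

Answer: B E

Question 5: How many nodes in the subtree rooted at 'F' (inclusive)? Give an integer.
Subtree rooted at F contains: C, F
Count = 2

Answer: 2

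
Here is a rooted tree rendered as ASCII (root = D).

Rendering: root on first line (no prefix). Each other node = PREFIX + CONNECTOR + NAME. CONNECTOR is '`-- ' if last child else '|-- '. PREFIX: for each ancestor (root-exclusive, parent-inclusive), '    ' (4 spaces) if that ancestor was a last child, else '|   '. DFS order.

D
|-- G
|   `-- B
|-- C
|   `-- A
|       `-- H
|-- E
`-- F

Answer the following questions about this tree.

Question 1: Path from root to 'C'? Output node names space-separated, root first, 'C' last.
Answer: D C

Derivation:
Walk down from root: D -> C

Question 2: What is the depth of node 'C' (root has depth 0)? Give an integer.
Answer: 1

Derivation:
Path from root to C: D -> C
Depth = number of edges = 1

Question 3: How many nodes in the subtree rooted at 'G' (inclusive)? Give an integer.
Answer: 2

Derivation:
Subtree rooted at G contains: B, G
Count = 2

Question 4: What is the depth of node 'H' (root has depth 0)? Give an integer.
Answer: 3

Derivation:
Path from root to H: D -> C -> A -> H
Depth = number of edges = 3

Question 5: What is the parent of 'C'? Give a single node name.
Answer: D

Derivation:
Scan adjacency: C appears as child of D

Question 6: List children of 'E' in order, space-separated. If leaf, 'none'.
Answer: none

Derivation:
Node E's children (from adjacency): (leaf)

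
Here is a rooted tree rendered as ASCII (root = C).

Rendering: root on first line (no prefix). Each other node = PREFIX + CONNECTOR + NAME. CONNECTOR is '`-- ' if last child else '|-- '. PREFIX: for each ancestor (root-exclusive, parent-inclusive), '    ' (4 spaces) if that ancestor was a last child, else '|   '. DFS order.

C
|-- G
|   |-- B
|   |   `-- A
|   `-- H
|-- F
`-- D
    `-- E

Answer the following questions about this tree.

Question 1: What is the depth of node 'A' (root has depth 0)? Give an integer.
Answer: 3

Derivation:
Path from root to A: C -> G -> B -> A
Depth = number of edges = 3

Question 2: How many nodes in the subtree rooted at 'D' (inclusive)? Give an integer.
Subtree rooted at D contains: D, E
Count = 2

Answer: 2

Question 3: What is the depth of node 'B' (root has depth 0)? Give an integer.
Path from root to B: C -> G -> B
Depth = number of edges = 2

Answer: 2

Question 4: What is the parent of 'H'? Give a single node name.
Scan adjacency: H appears as child of G

Answer: G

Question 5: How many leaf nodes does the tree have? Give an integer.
Answer: 4

Derivation:
Leaves (nodes with no children): A, E, F, H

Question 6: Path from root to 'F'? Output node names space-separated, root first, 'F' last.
Answer: C F

Derivation:
Walk down from root: C -> F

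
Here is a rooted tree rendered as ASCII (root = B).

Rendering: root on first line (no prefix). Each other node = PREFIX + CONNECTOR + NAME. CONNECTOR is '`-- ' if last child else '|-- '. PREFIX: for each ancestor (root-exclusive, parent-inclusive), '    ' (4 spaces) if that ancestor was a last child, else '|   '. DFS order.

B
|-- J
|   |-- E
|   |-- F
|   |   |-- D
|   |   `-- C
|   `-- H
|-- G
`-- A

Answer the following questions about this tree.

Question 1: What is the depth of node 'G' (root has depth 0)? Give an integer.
Path from root to G: B -> G
Depth = number of edges = 1

Answer: 1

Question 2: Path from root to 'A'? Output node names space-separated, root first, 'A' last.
Answer: B A

Derivation:
Walk down from root: B -> A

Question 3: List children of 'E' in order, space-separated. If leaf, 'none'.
Node E's children (from adjacency): (leaf)

Answer: none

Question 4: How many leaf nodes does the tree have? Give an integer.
Leaves (nodes with no children): A, C, D, E, G, H

Answer: 6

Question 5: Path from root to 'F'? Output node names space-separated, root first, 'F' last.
Walk down from root: B -> J -> F

Answer: B J F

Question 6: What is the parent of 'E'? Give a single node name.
Answer: J

Derivation:
Scan adjacency: E appears as child of J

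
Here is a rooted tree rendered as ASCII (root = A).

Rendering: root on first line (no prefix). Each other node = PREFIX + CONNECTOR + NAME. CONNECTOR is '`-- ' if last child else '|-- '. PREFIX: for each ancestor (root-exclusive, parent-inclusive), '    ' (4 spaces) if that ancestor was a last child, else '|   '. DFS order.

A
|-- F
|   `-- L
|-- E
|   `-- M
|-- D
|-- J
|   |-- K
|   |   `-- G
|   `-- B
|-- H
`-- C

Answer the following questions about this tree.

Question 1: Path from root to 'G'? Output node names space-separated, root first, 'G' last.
Walk down from root: A -> J -> K -> G

Answer: A J K G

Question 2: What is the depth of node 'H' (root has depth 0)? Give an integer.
Answer: 1

Derivation:
Path from root to H: A -> H
Depth = number of edges = 1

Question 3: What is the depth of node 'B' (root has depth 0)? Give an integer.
Path from root to B: A -> J -> B
Depth = number of edges = 2

Answer: 2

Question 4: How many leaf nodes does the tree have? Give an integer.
Leaves (nodes with no children): B, C, D, G, H, L, M

Answer: 7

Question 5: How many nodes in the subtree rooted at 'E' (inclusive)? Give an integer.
Subtree rooted at E contains: E, M
Count = 2

Answer: 2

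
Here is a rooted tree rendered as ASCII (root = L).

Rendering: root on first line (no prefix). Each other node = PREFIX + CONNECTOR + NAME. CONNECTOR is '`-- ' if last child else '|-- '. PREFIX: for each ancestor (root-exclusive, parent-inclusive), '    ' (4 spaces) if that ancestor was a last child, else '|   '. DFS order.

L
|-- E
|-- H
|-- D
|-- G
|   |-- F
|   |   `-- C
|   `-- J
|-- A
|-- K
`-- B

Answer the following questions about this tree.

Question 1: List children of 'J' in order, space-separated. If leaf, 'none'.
Node J's children (from adjacency): (leaf)

Answer: none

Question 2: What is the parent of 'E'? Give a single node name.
Answer: L

Derivation:
Scan adjacency: E appears as child of L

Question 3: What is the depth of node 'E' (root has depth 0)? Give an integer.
Answer: 1

Derivation:
Path from root to E: L -> E
Depth = number of edges = 1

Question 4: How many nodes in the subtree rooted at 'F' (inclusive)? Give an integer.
Subtree rooted at F contains: C, F
Count = 2

Answer: 2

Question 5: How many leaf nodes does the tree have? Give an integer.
Answer: 8

Derivation:
Leaves (nodes with no children): A, B, C, D, E, H, J, K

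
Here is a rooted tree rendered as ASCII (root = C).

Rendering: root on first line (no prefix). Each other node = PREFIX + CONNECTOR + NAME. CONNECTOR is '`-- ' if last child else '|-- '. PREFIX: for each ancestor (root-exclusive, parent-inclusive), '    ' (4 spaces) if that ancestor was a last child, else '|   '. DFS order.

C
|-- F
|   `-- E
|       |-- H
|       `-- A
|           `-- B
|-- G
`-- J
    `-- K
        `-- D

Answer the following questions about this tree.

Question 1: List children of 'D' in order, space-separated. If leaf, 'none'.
Node D's children (from adjacency): (leaf)

Answer: none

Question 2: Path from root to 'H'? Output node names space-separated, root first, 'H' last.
Answer: C F E H

Derivation:
Walk down from root: C -> F -> E -> H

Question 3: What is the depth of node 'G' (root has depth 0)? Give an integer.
Path from root to G: C -> G
Depth = number of edges = 1

Answer: 1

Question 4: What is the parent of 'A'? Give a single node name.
Answer: E

Derivation:
Scan adjacency: A appears as child of E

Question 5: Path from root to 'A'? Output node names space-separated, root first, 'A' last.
Answer: C F E A

Derivation:
Walk down from root: C -> F -> E -> A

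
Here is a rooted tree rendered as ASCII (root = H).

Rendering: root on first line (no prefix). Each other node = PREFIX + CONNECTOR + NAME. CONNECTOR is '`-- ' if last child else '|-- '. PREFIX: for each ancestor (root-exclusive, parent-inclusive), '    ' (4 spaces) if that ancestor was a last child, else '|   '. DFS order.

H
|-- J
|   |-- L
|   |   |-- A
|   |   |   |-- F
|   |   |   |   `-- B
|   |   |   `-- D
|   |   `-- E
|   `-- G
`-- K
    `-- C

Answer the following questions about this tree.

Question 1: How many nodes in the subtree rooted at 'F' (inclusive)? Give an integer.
Answer: 2

Derivation:
Subtree rooted at F contains: B, F
Count = 2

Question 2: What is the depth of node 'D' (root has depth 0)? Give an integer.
Path from root to D: H -> J -> L -> A -> D
Depth = number of edges = 4

Answer: 4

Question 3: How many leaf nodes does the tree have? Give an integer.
Leaves (nodes with no children): B, C, D, E, G

Answer: 5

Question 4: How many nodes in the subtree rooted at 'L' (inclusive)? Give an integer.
Answer: 6

Derivation:
Subtree rooted at L contains: A, B, D, E, F, L
Count = 6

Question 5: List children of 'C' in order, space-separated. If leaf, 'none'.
Answer: none

Derivation:
Node C's children (from adjacency): (leaf)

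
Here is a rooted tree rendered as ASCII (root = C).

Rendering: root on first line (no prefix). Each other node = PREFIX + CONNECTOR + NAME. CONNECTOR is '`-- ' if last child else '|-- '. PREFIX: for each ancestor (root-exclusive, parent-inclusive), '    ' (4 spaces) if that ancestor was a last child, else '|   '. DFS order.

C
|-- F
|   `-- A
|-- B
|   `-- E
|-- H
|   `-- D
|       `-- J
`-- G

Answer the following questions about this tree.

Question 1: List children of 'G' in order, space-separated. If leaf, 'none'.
Node G's children (from adjacency): (leaf)

Answer: none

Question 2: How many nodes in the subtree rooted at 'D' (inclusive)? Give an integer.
Answer: 2

Derivation:
Subtree rooted at D contains: D, J
Count = 2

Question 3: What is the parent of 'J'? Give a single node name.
Scan adjacency: J appears as child of D

Answer: D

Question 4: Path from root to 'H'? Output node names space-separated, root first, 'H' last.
Walk down from root: C -> H

Answer: C H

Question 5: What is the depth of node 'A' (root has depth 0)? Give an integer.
Answer: 2

Derivation:
Path from root to A: C -> F -> A
Depth = number of edges = 2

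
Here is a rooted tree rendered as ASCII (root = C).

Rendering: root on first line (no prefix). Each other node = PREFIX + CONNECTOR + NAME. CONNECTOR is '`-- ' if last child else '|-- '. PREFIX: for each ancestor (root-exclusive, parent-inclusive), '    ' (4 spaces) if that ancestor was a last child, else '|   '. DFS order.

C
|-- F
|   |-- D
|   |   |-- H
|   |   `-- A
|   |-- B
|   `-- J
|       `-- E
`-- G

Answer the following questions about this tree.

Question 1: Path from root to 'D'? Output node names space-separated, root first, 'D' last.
Walk down from root: C -> F -> D

Answer: C F D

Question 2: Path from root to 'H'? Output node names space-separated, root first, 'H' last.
Answer: C F D H

Derivation:
Walk down from root: C -> F -> D -> H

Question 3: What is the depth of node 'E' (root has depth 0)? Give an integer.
Answer: 3

Derivation:
Path from root to E: C -> F -> J -> E
Depth = number of edges = 3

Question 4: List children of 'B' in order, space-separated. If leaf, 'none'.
Node B's children (from adjacency): (leaf)

Answer: none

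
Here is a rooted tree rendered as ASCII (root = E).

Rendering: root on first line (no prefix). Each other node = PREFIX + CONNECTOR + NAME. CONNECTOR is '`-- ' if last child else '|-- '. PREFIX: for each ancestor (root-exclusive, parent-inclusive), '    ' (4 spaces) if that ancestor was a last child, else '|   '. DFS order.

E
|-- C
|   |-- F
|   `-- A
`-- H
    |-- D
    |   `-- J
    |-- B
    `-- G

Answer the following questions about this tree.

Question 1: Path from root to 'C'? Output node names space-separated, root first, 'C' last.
Walk down from root: E -> C

Answer: E C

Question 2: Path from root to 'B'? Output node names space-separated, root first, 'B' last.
Answer: E H B

Derivation:
Walk down from root: E -> H -> B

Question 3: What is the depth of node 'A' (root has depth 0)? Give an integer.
Answer: 2

Derivation:
Path from root to A: E -> C -> A
Depth = number of edges = 2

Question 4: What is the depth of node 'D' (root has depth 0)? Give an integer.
Path from root to D: E -> H -> D
Depth = number of edges = 2

Answer: 2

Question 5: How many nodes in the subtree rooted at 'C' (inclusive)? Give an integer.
Answer: 3

Derivation:
Subtree rooted at C contains: A, C, F
Count = 3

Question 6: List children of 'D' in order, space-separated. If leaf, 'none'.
Answer: J

Derivation:
Node D's children (from adjacency): J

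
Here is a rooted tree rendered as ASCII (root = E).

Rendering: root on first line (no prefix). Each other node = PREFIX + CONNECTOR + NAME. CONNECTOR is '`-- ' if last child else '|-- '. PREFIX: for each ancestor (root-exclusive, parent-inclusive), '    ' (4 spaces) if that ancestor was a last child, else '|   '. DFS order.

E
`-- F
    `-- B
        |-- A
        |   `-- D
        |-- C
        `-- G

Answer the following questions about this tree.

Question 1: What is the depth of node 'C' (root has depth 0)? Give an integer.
Answer: 3

Derivation:
Path from root to C: E -> F -> B -> C
Depth = number of edges = 3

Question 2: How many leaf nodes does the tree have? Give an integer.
Leaves (nodes with no children): C, D, G

Answer: 3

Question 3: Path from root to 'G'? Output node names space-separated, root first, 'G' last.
Answer: E F B G

Derivation:
Walk down from root: E -> F -> B -> G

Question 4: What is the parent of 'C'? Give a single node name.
Scan adjacency: C appears as child of B

Answer: B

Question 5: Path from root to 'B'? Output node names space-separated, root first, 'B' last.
Answer: E F B

Derivation:
Walk down from root: E -> F -> B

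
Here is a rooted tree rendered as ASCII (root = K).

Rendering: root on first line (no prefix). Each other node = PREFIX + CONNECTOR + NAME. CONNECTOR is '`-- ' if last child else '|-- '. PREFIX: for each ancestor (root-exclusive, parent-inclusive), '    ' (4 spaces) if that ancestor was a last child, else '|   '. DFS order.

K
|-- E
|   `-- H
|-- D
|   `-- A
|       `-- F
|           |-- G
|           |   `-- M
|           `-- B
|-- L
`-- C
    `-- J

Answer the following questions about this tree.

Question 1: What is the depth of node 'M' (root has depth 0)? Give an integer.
Path from root to M: K -> D -> A -> F -> G -> M
Depth = number of edges = 5

Answer: 5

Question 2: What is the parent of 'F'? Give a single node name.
Answer: A

Derivation:
Scan adjacency: F appears as child of A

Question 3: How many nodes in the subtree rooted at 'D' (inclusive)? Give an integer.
Subtree rooted at D contains: A, B, D, F, G, M
Count = 6

Answer: 6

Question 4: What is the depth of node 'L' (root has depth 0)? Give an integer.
Path from root to L: K -> L
Depth = number of edges = 1

Answer: 1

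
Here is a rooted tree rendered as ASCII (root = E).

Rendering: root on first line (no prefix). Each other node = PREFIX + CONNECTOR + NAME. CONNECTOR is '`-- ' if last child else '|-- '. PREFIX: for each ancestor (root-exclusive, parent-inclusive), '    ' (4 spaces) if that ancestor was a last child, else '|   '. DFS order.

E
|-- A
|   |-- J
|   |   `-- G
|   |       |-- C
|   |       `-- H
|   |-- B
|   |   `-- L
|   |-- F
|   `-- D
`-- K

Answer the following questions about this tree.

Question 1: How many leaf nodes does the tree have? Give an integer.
Answer: 6

Derivation:
Leaves (nodes with no children): C, D, F, H, K, L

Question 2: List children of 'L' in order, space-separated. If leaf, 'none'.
Node L's children (from adjacency): (leaf)

Answer: none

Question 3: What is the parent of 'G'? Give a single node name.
Answer: J

Derivation:
Scan adjacency: G appears as child of J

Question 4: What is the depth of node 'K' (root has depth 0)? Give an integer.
Path from root to K: E -> K
Depth = number of edges = 1

Answer: 1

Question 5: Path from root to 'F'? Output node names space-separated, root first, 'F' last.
Walk down from root: E -> A -> F

Answer: E A F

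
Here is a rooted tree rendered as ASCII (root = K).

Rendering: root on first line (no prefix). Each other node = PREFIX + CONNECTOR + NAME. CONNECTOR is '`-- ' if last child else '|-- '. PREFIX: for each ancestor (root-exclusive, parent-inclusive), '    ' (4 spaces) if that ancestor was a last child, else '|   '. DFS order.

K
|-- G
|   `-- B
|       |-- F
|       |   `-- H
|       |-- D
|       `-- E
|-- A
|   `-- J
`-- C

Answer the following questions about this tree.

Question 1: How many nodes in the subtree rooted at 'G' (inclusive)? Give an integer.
Answer: 6

Derivation:
Subtree rooted at G contains: B, D, E, F, G, H
Count = 6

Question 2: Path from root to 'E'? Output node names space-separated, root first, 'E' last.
Walk down from root: K -> G -> B -> E

Answer: K G B E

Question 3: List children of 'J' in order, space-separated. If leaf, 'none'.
Answer: none

Derivation:
Node J's children (from adjacency): (leaf)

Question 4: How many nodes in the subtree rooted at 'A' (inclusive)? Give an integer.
Subtree rooted at A contains: A, J
Count = 2

Answer: 2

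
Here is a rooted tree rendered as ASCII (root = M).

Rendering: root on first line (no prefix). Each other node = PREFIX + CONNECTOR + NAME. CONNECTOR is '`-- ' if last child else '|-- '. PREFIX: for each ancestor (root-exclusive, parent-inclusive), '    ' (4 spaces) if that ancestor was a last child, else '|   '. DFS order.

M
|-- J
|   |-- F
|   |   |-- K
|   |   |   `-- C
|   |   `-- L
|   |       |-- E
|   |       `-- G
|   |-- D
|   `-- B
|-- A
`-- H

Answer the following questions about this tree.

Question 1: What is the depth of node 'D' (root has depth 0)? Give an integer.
Answer: 2

Derivation:
Path from root to D: M -> J -> D
Depth = number of edges = 2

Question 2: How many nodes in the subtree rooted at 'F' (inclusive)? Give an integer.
Subtree rooted at F contains: C, E, F, G, K, L
Count = 6

Answer: 6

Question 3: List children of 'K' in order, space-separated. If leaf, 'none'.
Answer: C

Derivation:
Node K's children (from adjacency): C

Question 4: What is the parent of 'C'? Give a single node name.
Answer: K

Derivation:
Scan adjacency: C appears as child of K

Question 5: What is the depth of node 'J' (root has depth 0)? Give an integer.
Answer: 1

Derivation:
Path from root to J: M -> J
Depth = number of edges = 1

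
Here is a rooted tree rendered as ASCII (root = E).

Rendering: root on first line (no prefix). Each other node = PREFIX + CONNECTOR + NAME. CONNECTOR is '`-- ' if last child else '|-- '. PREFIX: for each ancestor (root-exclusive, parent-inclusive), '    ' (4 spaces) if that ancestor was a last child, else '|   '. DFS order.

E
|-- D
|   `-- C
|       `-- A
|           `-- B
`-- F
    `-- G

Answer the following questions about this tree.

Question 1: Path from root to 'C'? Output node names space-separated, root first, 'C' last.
Walk down from root: E -> D -> C

Answer: E D C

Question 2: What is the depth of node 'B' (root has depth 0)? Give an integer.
Answer: 4

Derivation:
Path from root to B: E -> D -> C -> A -> B
Depth = number of edges = 4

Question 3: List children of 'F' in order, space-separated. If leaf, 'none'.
Node F's children (from adjacency): G

Answer: G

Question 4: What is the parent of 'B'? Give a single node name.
Scan adjacency: B appears as child of A

Answer: A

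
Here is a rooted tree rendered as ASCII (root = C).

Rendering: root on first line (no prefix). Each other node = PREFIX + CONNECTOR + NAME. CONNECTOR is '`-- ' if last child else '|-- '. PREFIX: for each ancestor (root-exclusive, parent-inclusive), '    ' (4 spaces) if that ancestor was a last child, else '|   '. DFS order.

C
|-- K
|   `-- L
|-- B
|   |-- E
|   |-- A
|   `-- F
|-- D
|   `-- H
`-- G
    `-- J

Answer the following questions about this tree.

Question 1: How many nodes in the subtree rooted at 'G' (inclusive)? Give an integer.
Answer: 2

Derivation:
Subtree rooted at G contains: G, J
Count = 2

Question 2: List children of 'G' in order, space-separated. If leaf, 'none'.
Answer: J

Derivation:
Node G's children (from adjacency): J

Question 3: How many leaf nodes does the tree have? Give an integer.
Leaves (nodes with no children): A, E, F, H, J, L

Answer: 6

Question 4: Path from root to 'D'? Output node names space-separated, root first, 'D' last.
Walk down from root: C -> D

Answer: C D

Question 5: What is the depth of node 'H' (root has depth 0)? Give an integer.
Answer: 2

Derivation:
Path from root to H: C -> D -> H
Depth = number of edges = 2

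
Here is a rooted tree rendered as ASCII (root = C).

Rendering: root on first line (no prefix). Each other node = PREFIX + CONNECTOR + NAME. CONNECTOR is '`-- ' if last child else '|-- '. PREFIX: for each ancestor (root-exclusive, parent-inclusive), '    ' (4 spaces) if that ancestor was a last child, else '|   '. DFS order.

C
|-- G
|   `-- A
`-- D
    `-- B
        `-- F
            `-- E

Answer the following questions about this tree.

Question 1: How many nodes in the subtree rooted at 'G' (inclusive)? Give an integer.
Answer: 2

Derivation:
Subtree rooted at G contains: A, G
Count = 2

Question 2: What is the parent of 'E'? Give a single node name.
Scan adjacency: E appears as child of F

Answer: F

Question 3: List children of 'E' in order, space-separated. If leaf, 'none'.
Answer: none

Derivation:
Node E's children (from adjacency): (leaf)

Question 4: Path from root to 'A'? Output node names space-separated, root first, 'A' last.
Answer: C G A

Derivation:
Walk down from root: C -> G -> A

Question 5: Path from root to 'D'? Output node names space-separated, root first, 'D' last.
Walk down from root: C -> D

Answer: C D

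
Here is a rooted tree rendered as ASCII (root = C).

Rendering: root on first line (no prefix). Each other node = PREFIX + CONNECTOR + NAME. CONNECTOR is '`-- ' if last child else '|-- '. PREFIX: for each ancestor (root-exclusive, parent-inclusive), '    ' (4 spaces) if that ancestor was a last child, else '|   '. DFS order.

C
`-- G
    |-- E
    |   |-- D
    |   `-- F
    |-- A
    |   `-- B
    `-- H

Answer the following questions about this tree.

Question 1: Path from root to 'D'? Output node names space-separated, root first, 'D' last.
Answer: C G E D

Derivation:
Walk down from root: C -> G -> E -> D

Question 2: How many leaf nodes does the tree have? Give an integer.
Leaves (nodes with no children): B, D, F, H

Answer: 4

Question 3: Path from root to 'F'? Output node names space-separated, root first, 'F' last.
Answer: C G E F

Derivation:
Walk down from root: C -> G -> E -> F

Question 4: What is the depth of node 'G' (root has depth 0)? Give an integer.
Path from root to G: C -> G
Depth = number of edges = 1

Answer: 1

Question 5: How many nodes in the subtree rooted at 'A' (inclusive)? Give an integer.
Subtree rooted at A contains: A, B
Count = 2

Answer: 2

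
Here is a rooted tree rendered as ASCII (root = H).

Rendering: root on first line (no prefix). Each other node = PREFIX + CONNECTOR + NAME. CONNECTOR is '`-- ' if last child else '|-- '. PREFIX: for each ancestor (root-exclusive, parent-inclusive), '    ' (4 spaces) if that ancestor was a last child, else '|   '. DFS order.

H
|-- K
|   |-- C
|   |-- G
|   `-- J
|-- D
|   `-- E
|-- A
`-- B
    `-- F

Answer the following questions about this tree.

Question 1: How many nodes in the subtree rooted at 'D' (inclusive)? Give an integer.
Answer: 2

Derivation:
Subtree rooted at D contains: D, E
Count = 2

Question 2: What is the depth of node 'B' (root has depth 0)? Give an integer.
Path from root to B: H -> B
Depth = number of edges = 1

Answer: 1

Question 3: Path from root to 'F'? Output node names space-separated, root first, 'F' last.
Walk down from root: H -> B -> F

Answer: H B F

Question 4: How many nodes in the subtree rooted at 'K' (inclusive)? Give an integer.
Subtree rooted at K contains: C, G, J, K
Count = 4

Answer: 4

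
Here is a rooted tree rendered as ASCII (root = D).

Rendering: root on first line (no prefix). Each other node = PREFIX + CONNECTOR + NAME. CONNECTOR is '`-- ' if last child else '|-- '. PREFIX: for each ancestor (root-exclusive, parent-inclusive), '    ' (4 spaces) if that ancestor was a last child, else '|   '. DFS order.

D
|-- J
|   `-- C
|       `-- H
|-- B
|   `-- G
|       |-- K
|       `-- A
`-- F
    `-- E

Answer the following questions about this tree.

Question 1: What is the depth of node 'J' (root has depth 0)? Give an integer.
Answer: 1

Derivation:
Path from root to J: D -> J
Depth = number of edges = 1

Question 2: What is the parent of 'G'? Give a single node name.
Answer: B

Derivation:
Scan adjacency: G appears as child of B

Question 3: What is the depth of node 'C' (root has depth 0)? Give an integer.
Answer: 2

Derivation:
Path from root to C: D -> J -> C
Depth = number of edges = 2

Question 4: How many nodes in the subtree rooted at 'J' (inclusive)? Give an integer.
Subtree rooted at J contains: C, H, J
Count = 3

Answer: 3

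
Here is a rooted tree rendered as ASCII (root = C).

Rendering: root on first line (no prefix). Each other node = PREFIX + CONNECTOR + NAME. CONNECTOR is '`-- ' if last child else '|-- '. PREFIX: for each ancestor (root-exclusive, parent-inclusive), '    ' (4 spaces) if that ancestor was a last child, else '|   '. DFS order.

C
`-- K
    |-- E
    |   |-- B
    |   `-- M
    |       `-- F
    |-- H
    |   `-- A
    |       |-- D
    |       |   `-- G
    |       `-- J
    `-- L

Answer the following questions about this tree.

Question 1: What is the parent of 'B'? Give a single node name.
Scan adjacency: B appears as child of E

Answer: E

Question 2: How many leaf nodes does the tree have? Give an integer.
Leaves (nodes with no children): B, F, G, J, L

Answer: 5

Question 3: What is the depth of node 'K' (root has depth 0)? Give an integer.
Path from root to K: C -> K
Depth = number of edges = 1

Answer: 1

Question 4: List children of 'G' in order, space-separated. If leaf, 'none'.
Answer: none

Derivation:
Node G's children (from adjacency): (leaf)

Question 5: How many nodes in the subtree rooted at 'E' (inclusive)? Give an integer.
Subtree rooted at E contains: B, E, F, M
Count = 4

Answer: 4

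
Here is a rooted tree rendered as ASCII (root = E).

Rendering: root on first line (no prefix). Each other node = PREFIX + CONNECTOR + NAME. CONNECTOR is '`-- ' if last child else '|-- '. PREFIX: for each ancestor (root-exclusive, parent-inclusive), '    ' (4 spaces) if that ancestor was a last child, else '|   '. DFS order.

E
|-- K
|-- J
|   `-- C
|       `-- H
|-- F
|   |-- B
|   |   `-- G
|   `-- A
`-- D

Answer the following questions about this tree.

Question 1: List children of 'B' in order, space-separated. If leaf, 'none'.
Node B's children (from adjacency): G

Answer: G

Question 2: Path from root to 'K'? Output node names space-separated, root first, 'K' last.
Walk down from root: E -> K

Answer: E K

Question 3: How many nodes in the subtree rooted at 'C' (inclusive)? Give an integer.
Answer: 2

Derivation:
Subtree rooted at C contains: C, H
Count = 2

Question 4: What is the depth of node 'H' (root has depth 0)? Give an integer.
Path from root to H: E -> J -> C -> H
Depth = number of edges = 3

Answer: 3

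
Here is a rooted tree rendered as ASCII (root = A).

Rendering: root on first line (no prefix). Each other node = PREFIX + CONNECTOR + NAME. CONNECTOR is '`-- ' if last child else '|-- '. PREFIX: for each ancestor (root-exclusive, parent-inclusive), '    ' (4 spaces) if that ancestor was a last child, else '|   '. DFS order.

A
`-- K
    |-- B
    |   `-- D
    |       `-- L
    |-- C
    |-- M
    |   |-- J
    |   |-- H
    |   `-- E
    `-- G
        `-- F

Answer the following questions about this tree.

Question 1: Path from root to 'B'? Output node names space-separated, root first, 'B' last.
Walk down from root: A -> K -> B

Answer: A K B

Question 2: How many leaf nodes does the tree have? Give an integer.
Leaves (nodes with no children): C, E, F, H, J, L

Answer: 6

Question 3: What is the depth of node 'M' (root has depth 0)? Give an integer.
Answer: 2

Derivation:
Path from root to M: A -> K -> M
Depth = number of edges = 2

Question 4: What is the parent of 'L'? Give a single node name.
Answer: D

Derivation:
Scan adjacency: L appears as child of D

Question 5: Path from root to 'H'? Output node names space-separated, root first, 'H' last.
Walk down from root: A -> K -> M -> H

Answer: A K M H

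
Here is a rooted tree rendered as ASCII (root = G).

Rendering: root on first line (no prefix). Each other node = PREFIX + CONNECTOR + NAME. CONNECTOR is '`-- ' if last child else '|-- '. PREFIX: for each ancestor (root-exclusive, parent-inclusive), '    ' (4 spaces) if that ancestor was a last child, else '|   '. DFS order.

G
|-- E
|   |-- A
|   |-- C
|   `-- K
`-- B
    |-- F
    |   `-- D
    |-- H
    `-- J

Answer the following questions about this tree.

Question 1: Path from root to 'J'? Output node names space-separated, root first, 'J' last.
Walk down from root: G -> B -> J

Answer: G B J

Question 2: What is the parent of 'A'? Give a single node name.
Scan adjacency: A appears as child of E

Answer: E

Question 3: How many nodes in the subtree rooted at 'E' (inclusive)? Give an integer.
Answer: 4

Derivation:
Subtree rooted at E contains: A, C, E, K
Count = 4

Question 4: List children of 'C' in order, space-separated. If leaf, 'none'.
Answer: none

Derivation:
Node C's children (from adjacency): (leaf)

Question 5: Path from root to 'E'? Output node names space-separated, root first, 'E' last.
Answer: G E

Derivation:
Walk down from root: G -> E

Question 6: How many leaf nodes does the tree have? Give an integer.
Leaves (nodes with no children): A, C, D, H, J, K

Answer: 6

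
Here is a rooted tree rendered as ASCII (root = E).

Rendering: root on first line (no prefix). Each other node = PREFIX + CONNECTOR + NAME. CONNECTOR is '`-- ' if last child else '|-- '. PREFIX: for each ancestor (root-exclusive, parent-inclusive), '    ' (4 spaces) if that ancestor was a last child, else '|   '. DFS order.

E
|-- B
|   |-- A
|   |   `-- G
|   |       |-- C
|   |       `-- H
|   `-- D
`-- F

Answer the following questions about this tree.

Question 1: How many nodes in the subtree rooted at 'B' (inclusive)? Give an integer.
Answer: 6

Derivation:
Subtree rooted at B contains: A, B, C, D, G, H
Count = 6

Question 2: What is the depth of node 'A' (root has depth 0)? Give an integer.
Path from root to A: E -> B -> A
Depth = number of edges = 2

Answer: 2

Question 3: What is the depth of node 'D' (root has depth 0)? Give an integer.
Path from root to D: E -> B -> D
Depth = number of edges = 2

Answer: 2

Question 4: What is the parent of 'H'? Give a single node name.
Scan adjacency: H appears as child of G

Answer: G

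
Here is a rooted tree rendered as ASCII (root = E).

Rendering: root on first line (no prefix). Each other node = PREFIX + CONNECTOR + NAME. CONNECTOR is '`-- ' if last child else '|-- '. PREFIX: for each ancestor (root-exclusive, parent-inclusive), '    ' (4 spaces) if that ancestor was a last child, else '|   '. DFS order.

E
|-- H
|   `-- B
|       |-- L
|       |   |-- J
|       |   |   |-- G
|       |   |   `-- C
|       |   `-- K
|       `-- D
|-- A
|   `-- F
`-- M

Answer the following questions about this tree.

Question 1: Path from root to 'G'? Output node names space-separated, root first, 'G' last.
Walk down from root: E -> H -> B -> L -> J -> G

Answer: E H B L J G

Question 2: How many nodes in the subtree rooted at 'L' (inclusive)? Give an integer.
Subtree rooted at L contains: C, G, J, K, L
Count = 5

Answer: 5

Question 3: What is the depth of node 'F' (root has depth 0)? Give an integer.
Path from root to F: E -> A -> F
Depth = number of edges = 2

Answer: 2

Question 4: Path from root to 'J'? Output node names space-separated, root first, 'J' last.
Answer: E H B L J

Derivation:
Walk down from root: E -> H -> B -> L -> J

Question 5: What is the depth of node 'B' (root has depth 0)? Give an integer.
Answer: 2

Derivation:
Path from root to B: E -> H -> B
Depth = number of edges = 2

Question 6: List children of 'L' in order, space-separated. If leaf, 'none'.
Node L's children (from adjacency): J, K

Answer: J K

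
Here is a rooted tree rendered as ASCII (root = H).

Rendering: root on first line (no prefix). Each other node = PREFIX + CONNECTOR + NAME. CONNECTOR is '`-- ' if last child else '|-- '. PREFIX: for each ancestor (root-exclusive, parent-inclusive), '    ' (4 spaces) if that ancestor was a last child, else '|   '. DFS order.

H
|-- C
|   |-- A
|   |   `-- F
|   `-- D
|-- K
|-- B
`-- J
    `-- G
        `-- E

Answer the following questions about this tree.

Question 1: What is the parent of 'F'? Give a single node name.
Answer: A

Derivation:
Scan adjacency: F appears as child of A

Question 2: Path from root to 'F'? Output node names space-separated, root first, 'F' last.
Walk down from root: H -> C -> A -> F

Answer: H C A F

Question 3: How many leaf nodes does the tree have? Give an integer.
Answer: 5

Derivation:
Leaves (nodes with no children): B, D, E, F, K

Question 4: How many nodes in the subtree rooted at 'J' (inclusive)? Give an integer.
Answer: 3

Derivation:
Subtree rooted at J contains: E, G, J
Count = 3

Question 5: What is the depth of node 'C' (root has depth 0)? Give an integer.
Path from root to C: H -> C
Depth = number of edges = 1

Answer: 1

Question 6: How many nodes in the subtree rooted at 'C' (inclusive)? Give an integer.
Subtree rooted at C contains: A, C, D, F
Count = 4

Answer: 4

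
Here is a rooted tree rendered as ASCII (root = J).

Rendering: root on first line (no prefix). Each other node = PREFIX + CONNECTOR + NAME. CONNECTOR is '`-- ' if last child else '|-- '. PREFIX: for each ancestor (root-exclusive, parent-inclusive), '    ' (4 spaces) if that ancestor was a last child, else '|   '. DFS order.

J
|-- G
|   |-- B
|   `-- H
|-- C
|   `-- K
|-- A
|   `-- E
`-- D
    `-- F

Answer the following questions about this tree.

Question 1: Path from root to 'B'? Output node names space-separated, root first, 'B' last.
Walk down from root: J -> G -> B

Answer: J G B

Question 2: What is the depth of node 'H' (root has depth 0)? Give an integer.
Path from root to H: J -> G -> H
Depth = number of edges = 2

Answer: 2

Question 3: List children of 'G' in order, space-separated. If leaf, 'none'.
Node G's children (from adjacency): B, H

Answer: B H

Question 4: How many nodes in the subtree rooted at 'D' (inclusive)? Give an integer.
Answer: 2

Derivation:
Subtree rooted at D contains: D, F
Count = 2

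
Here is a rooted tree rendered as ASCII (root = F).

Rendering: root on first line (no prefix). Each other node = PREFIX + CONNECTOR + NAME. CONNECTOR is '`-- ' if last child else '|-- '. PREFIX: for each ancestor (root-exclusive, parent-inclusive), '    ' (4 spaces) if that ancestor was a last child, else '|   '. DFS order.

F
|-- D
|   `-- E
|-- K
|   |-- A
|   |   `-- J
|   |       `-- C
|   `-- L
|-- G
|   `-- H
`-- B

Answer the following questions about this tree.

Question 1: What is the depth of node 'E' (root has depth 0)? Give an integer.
Answer: 2

Derivation:
Path from root to E: F -> D -> E
Depth = number of edges = 2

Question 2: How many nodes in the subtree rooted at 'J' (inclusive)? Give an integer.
Subtree rooted at J contains: C, J
Count = 2

Answer: 2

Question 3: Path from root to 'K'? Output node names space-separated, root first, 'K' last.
Answer: F K

Derivation:
Walk down from root: F -> K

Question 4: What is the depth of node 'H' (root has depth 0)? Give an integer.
Answer: 2

Derivation:
Path from root to H: F -> G -> H
Depth = number of edges = 2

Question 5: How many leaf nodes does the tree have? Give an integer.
Answer: 5

Derivation:
Leaves (nodes with no children): B, C, E, H, L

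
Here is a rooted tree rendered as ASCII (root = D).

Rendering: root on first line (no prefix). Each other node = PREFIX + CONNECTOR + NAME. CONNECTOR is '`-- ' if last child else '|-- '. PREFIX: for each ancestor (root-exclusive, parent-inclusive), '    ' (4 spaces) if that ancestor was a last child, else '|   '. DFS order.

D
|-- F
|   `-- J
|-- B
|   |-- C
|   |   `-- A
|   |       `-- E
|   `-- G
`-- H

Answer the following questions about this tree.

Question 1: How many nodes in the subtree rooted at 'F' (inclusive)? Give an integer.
Subtree rooted at F contains: F, J
Count = 2

Answer: 2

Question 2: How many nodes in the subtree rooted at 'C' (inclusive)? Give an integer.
Subtree rooted at C contains: A, C, E
Count = 3

Answer: 3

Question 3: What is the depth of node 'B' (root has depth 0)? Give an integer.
Answer: 1

Derivation:
Path from root to B: D -> B
Depth = number of edges = 1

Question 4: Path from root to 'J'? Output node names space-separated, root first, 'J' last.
Answer: D F J

Derivation:
Walk down from root: D -> F -> J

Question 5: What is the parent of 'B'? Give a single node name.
Answer: D

Derivation:
Scan adjacency: B appears as child of D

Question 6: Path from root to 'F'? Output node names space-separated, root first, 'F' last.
Answer: D F

Derivation:
Walk down from root: D -> F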